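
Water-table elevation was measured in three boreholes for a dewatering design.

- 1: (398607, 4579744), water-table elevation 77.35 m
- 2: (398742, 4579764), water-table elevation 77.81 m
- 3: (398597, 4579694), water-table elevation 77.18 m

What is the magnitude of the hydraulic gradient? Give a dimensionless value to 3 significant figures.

0.00410

Differences from 1: to 2 (Δx, Δy, Δh) = (135, 20, +0.46); to 3 = (-10, -50, -0.17).
Solve a·Δx + b·Δy = Δh: det = 135·(-50) − (-10)·20 = -6550.
∂h/∂x = [(+0.46)·(-50) − (-0.17)·20] / -6550 = +0.002992
∂h/∂y = [135·(-0.17) − (-10)·(+0.46)] / -6550 = +0.002802
|∇h| = √(0.002992² + 0.002802²) = 0.004099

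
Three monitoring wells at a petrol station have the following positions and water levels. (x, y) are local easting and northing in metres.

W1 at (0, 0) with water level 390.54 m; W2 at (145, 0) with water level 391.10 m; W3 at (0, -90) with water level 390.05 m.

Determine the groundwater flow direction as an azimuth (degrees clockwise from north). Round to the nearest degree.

215°

∂h/∂x = (391.10 − 390.54) / (145 − 0) = +0.003862
∂h/∂y = (390.05 − 390.54) / (-90 − 0) = +0.005444
Flow direction (−∇h) has components (-0.003862 E, -0.005444 N).
Azimuth = atan2(E, N) = atan2(-0.003862, -0.005444) = 215.4° ≈ 215°.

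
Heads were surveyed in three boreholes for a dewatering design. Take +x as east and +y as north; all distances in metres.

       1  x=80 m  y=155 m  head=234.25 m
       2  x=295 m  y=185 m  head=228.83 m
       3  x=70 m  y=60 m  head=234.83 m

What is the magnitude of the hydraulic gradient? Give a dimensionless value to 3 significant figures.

With h = a·x + b·y + c and 1 as origin, the differences give:
  215·a + 30·b = -5.42
  (-10)·a + (-95)·b = +0.58
Eliminate b (×(-95) and ×30, subtract): -20125·a = 497.500 → a = ∂h/∂x = -0.02472
Back-substitute: b = ∂h/∂y = -0.003503.
|∇h| = √(-0.02472² + -0.003503²) = 0.02497

0.0250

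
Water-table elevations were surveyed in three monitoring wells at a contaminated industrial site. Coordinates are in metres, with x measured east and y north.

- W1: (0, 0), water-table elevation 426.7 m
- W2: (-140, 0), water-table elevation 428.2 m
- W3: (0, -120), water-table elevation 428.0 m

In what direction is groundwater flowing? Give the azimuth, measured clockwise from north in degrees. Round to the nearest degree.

045°

∂h/∂x = (428.2 − 426.7) / (-140 − 0) = -0.01071
∂h/∂y = (428.0 − 426.7) / (-120 − 0) = -0.01083
Flow direction (−∇h) has components (+0.01071 E, +0.01083 N).
Azimuth = atan2(E, N) = atan2(+0.01071, +0.01083) = 44.7° ≈ 045°.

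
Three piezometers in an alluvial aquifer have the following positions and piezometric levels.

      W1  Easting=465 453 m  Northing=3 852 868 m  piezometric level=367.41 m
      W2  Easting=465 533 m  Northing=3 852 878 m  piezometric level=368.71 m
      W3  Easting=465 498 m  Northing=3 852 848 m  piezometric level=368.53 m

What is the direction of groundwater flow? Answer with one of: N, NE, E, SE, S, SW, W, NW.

Taking W1 as reference: W2−W1 = (80, 10, +1.30); W3−W1 = (45, -20, +1.12).
Solve a·Δx + b·Δy = Δh: det = 80·(-20) − 45·10 = -2050.
∂h/∂x = [(+1.30)·(-20) − (+1.12)·10] / -2050 = +0.01815
∂h/∂y = [80·(+1.12) − 45·(+1.30)] / -2050 = -0.01517
Flow = −∇h = (-0.01815 east, +0.01517 north), which points northwest.

NW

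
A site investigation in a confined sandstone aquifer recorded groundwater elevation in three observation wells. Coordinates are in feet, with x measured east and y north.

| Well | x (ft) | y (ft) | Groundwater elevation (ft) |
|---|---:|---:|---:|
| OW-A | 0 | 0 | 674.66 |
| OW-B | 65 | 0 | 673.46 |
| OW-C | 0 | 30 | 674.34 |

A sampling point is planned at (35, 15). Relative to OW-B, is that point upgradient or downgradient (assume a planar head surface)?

∂h/∂x = (673.46 − 674.66) / (65 − 0) = -0.01846
∂h/∂y = (674.34 − 674.66) / (30 − 0) = -0.01067
Head at (35, 15) = 674.66 + (-0.01846)·(35) + (-0.01067)·(15) = 673.85 ft.
That is higher than the 673.46 ft at OW-B, so the point is upgradient.

upgradient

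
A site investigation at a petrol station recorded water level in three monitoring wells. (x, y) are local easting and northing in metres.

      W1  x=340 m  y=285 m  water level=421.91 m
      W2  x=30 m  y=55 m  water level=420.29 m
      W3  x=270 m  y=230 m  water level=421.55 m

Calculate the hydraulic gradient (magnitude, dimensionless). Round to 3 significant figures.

With h = a·x + b·y + c and W1 as origin, the differences give:
  (-310)·a + (-230)·b = -1.62
  (-70)·a + (-55)·b = -0.36
Eliminate b (×(-55) and ×(-230), subtract): 950·a = 6.300 → a = ∂h/∂x = +0.006632
Back-substitute: b = ∂h/∂y = -0.001895.
|∇h| = √(0.006632² + -0.001895²) = 0.006897

0.00690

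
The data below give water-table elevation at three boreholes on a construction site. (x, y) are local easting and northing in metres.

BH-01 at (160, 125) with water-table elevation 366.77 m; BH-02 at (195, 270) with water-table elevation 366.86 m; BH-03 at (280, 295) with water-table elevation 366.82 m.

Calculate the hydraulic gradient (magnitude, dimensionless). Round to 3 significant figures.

0.00106

With h = a·x + b·y + c and BH-01 as origin, the differences give:
  35·a + 145·b = +0.09
  120·a + 170·b = +0.05
Eliminate b (×170 and ×145, subtract): -11450·a = 8.050 → a = ∂h/∂x = -0.0007031
Back-substitute: b = ∂h/∂y = +0.0007904.
|∇h| = √(-0.0007031² + 0.0007904²) = 0.001058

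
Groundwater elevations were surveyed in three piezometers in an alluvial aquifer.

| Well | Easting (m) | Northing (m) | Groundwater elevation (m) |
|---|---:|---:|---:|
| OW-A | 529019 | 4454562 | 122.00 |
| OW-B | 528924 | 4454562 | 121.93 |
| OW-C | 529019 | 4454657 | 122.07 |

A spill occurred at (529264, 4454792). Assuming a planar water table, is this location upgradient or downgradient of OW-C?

upgradient

∂h/∂x = (121.93 − 122.00) / (528924 − 529019) = +0.0007368
∂h/∂y = (122.07 − 122.00) / (4454657 − 4454562) = +0.0007368
Head at (529264, 4454792) = 122.00 + (+0.0007368)·(245) + (+0.0007368)·(230) = 122.35 m.
That is higher than the 122.07 m at OW-C, so the point is upgradient.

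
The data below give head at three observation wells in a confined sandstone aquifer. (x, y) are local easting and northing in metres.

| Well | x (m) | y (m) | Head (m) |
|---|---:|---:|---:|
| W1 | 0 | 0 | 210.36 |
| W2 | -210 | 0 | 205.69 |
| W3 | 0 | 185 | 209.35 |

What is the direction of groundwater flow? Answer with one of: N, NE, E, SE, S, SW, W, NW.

W

∂h/∂x = (205.69 − 210.36) / (-210 − 0) = +0.02224
∂h/∂y = (209.35 − 210.36) / (185 − 0) = -0.005459
Flow = −∇h = (-0.02224 east, +0.005459 north), which points west.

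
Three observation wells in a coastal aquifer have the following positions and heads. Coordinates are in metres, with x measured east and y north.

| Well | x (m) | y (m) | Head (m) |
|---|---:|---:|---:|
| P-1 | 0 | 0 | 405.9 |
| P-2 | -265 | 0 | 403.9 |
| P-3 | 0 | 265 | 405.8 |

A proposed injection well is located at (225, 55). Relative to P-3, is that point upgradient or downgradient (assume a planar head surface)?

upgradient

∂h/∂x = (403.9 − 405.9) / (-265 − 0) = +0.007547
∂h/∂y = (405.8 − 405.9) / (265 − 0) = -0.0003774
Head at (225, 55) = 405.9 + (+0.007547)·(225) + (-0.0003774)·(55) = 407.58 m.
That is higher than the 405.8 m at P-3, so the point is upgradient.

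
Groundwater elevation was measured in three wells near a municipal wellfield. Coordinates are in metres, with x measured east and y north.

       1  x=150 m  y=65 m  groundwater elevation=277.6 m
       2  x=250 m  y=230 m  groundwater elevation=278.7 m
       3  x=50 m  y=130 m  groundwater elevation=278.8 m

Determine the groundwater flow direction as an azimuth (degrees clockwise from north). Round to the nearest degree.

Three-point gradient (reference 1): Δ to 2 = (100, 165, +1.1), Δ to 3 = (-100, 65, +1.2).
∂h/∂x = -0.005500, ∂h/∂y = +0.010000 (det = 23000).
Flow direction (−∇h) has components (+0.005500 E, -0.010000 N).
Azimuth = atan2(E, N) = atan2(+0.005500, -0.010000) = 151.2° ≈ 151°.

151°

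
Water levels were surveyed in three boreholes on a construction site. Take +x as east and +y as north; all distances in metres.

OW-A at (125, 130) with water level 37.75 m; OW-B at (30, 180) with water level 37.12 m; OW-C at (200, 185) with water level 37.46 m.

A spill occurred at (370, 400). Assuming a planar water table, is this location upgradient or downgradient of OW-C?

Three-point gradient (reference OW-A): Δ to OW-B = (-95, 50, -0.63), Δ to OW-C = (75, 55, -0.29).
∂h/∂x = +0.002245, ∂h/∂y = -0.008334 (det = -8975).
Head at (370, 400) = 37.75 + (+0.002245)·(245) + (-0.008334)·(270) = 36.05 m.
That is lower than the 37.46 m at OW-C, so the point is downgradient.

downgradient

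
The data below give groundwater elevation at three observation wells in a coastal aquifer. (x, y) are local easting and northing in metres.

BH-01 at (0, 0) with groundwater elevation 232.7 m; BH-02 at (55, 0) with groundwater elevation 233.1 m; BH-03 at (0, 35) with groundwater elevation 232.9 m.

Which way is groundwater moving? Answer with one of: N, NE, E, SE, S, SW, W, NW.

∂h/∂x = (233.1 − 232.7) / (55 − 0) = +0.007273
∂h/∂y = (232.9 − 232.7) / (35 − 0) = +0.005714
Flow = −∇h = (-0.007273 east, -0.005714 north), which points southwest.

SW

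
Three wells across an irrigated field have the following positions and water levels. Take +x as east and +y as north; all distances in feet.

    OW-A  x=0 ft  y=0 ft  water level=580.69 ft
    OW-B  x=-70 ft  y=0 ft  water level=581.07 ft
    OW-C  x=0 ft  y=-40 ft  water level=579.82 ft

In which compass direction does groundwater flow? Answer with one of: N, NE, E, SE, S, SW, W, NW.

∂h/∂x = (581.07 − 580.69) / (-70 − 0) = -0.005429
∂h/∂y = (579.82 − 580.69) / (-40 − 0) = +0.02175
Flow = −∇h = (+0.005429 east, -0.02175 north), which points south.

S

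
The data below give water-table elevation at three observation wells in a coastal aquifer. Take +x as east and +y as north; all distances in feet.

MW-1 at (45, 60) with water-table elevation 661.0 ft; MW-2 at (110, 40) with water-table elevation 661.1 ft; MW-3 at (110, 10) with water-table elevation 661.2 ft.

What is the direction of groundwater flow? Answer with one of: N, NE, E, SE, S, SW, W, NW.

N

Differences from MW-1: to MW-2 (Δx, Δy, Δh) = (65, -20, +0.1); to MW-3 = (65, -50, +0.2).
Solve a·Δx + b·Δy = Δh: det = 65·(-50) − 65·(-20) = -1950.
∂h/∂x = [(+0.1)·(-50) − (+0.2)·(-20)] / -1950 = +0.0005128
∂h/∂y = [65·(+0.2) − 65·(+0.1)] / -1950 = -0.003333
Flow = −∇h = (-0.0005128 east, +0.003333 north), which points north.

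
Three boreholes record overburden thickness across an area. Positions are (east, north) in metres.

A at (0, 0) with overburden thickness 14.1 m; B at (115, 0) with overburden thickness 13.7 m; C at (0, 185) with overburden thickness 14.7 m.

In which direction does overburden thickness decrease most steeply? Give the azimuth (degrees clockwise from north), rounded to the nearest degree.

∂d/∂x = (13.7 − 14.1) / (115 − 0) = -0.003478
∂d/∂y = (14.7 − 14.1) / (185 − 0) = +0.003243
Steepest decrease is along −∇f: components (+0.003478 E, -0.003243 N).
Azimuth = atan2(+0.003478, -0.003243) = 133.0° ≈ 133°.

133°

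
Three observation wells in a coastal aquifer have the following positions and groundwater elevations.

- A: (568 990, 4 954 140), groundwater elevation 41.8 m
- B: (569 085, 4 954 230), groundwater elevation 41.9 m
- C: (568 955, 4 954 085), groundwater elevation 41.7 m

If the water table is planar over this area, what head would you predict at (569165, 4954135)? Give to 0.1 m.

Three-point gradient (reference A): Δ to B = (95, 90, +0.1), Δ to C = (-35, -55, -0.1).
∂h/∂x = -0.001687, ∂h/∂y = +0.002892 (det = -2075).
h(569165, 4954135) = 41.8 + (-0.001687)·(175) + (+0.002892)·(-5) = 41.8 -0.295 -0.014 = 41.490 m.

41.5 m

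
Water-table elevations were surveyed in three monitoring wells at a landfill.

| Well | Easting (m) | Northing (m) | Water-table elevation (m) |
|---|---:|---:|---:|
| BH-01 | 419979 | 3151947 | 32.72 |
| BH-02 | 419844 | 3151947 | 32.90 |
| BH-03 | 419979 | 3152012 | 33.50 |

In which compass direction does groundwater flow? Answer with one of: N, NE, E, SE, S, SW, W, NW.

∂h/∂x = (32.90 − 32.72) / (419844 − 419979) = -0.001333
∂h/∂y = (33.50 − 32.72) / (3152012 − 3151947) = +0.01200
Flow = −∇h = (+0.001333 east, -0.01200 north), which points south.

S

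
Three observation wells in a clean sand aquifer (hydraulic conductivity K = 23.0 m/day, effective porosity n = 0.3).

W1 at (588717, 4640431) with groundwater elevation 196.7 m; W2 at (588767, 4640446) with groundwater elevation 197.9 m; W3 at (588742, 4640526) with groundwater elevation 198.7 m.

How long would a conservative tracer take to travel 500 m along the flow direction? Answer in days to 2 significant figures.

260 days

Differences from W1: to W2 (Δx, Δy, Δh) = (50, 15, +1.2); to W3 = (25, 95, +2.0).
Solve a·Δx + b·Δy = Δh: det = 50·95 − 25·15 = 4375.
∂h/∂x = [(+1.2)·95 − (+2.0)·15] / 4375 = +0.01920
∂h/∂y = [50·(+2.0) − 25·(+1.2)] / 4375 = +0.01600
|∇h| = √(0.01920² + 0.01600²) = 0.02499
Seepage velocity v = K·i/n = 23.0 × 0.02499 / 0.3 = 1.916 m/day.
t = 500 / 1.916 = 261 days.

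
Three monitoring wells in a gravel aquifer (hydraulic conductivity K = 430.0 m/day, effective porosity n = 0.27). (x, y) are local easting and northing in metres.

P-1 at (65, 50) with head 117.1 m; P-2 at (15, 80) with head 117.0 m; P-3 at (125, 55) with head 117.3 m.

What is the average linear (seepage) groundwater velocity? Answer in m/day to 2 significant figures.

5.9 m/day

Differences from P-1: to P-2 (Δx, Δy, Δh) = (-50, 30, -0.1); to P-3 = (60, 5, +0.2).
Solve a·Δx + b·Δy = Δh: det = (-50)·5 − 60·30 = -2050.
∂h/∂x = [(-0.1)·5 − (+0.2)·30] / -2050 = +0.003171
∂h/∂y = [(-50)·(+0.2) − 60·(-0.1)] / -2050 = +0.001951
|∇h| = √(0.003171² + 0.001951²) = 0.003723
Seepage velocity v = K·i/n = 430.0 × 0.003723 / 0.27 = 5.929 m/day.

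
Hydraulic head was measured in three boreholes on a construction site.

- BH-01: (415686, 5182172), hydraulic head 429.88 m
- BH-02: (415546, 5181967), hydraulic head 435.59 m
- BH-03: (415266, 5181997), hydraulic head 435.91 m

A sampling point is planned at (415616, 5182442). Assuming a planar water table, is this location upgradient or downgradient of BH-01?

With h = a·x + b·y + c and BH-01 as origin, the differences give:
  (-140)·a + (-205)·b = +5.71
  (-420)·a + (-175)·b = +6.03
Eliminate b (×(-175) and ×(-205), subtract): -61600·a = 236.900 → a = ∂h/∂x = -0.003846
Back-substitute: b = ∂h/∂y = -0.02523.
Head at (415616, 5182442) = 429.88 + (-0.003846)·(-70) + (-0.02523)·(270) = 423.34 m.
That is lower than the 429.88 m at BH-01, so the point is downgradient.

downgradient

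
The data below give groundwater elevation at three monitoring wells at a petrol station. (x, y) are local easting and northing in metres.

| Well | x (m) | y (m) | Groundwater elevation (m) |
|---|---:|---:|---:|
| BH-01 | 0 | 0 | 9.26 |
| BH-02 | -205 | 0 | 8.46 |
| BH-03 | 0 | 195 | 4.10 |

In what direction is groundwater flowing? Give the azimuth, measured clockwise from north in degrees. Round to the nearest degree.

∂h/∂x = (8.46 − 9.26) / (-205 − 0) = +0.003902
∂h/∂y = (4.10 − 9.26) / (195 − 0) = -0.02646
Flow direction (−∇h) has components (-0.003902 E, +0.02646 N).
Azimuth = atan2(E, N) = atan2(-0.003902, +0.02646) = 351.6° ≈ 352°.

352°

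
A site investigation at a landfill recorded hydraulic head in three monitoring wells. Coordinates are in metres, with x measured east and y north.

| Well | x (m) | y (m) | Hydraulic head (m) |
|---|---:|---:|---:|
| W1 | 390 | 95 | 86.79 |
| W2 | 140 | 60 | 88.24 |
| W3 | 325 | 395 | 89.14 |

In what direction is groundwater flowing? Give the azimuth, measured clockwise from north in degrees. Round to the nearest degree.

134°

Three-point gradient (reference W1): Δ to W2 = (-250, -35, +1.45), Δ to W3 = (-65, 300, +2.35).
∂h/∂x = -0.006694, ∂h/∂y = +0.006383 (det = -77275).
Flow direction (−∇h) has components (+0.006694 E, -0.006383 N).
Azimuth = atan2(E, N) = atan2(+0.006694, -0.006383) = 133.6° ≈ 134°.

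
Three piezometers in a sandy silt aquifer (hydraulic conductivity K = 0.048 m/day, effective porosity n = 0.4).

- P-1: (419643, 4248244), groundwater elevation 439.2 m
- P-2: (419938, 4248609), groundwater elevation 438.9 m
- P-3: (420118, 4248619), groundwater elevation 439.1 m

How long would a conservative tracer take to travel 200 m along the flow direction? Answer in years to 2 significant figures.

With h = a·x + b·y + c and P-1 as origin, the differences give:
  295·a + 365·b = -0.3
  475·a + 375·b = -0.1
Eliminate b (×375 and ×365, subtract): -62750·a = -76.00 → a = ∂h/∂x = +0.001211
Back-substitute: b = ∂h/∂y = -0.001801.
|∇h| = √(0.001211² + -0.001801²) = 0.00217
Seepage velocity v = K·i/n = 0.048 × 0.00217 / 0.4 = 0.0002604 m/day.
t = 200 / 0.0002604 = 7.68e+05 days = 2.1e+03 years.

2100 years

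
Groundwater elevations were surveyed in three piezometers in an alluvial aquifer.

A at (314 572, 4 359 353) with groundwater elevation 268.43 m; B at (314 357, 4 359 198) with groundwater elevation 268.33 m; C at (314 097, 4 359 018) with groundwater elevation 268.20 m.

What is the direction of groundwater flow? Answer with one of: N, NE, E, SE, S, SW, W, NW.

With h = a·x + b·y + c and A as origin, the differences give:
  (-215)·a + (-155)·b = -0.10
  (-475)·a + (-335)·b = -0.23
Eliminate b (×(-335) and ×(-155), subtract): -1600·a = -2.150 → a = ∂h/∂x = +0.001344
Back-substitute: b = ∂h/∂y = -0.001219.
Flow = −∇h = (-0.001344 east, +0.001219 north), which points northwest.

NW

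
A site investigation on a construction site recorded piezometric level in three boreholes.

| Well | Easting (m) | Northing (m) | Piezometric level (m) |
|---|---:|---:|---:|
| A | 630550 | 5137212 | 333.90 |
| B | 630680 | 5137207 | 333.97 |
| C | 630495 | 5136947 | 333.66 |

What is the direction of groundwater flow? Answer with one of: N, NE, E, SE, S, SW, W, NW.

SW

Taking A as reference: B−A = (130, -5, +0.07); C−A = (-55, -265, -0.24).
Determinant of the coordinate differences = 130·(-265) − (-55)·(-5) = -34725.
∂h/∂x = [(+0.07)·(-265) − (-0.24)·(-5)] / -34725 = +0.0005688
∂h/∂y = [130·(-0.24) − (-55)·(+0.07)] / -34725 = +0.0007876
Flow = −∇h = (-0.0005688 east, -0.0007876 north), which points southwest.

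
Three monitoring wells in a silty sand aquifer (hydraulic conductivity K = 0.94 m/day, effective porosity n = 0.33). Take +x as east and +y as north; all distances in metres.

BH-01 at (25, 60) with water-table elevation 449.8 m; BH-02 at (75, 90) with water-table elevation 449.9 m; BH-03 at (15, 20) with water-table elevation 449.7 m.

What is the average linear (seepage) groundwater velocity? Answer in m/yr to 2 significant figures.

Taking BH-01 as reference: BH-02−BH-01 = (50, 30, +0.1); BH-03−BH-01 = (-10, -40, -0.1).
Solve a·Δx + b·Δy = Δh: det = 50·(-40) − (-10)·30 = -1700.
∂h/∂x = [(+0.1)·(-40) − (-0.1)·30] / -1700 = +0.0005882
∂h/∂y = [50·(-0.1) − (-10)·(+0.1)] / -1700 = +0.002353
|∇h| = √(0.0005882² + 0.002353²) = 0.002425
Seepage velocity v = K·i/n = 0.94 × 0.002425 / 0.33 = 0.006908 m/day = 2.523 m/yr.

2.5 m/yr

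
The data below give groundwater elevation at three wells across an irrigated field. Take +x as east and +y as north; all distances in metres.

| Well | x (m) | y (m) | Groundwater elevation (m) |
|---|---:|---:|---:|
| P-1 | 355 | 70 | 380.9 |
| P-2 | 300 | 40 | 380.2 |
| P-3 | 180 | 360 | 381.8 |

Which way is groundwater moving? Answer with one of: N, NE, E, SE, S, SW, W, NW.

SW

Taking P-1 as reference: P-2−P-1 = (-55, -30, -0.7); P-3−P-1 = (-175, 290, +0.9).
Solve a·Δx + b·Δy = Δh: det = (-55)·290 − (-175)·(-30) = -21200.
∂h/∂x = [(-0.7)·290 − (+0.9)·(-30)] / -21200 = +0.008302
∂h/∂y = [(-55)·(+0.9) − (-175)·(-0.7)] / -21200 = +0.008113
Flow = −∇h = (-0.008302 east, -0.008113 north), which points southwest.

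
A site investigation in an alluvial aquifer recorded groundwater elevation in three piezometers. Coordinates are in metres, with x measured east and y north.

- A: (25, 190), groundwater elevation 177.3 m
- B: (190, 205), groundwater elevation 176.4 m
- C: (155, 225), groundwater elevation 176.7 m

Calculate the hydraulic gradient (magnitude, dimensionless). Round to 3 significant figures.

0.00753

Taking A as reference: B−A = (165, 15, -0.9); C−A = (130, 35, -0.6).
Solve a·Δx + b·Δy = Δh: det = 165·35 − 130·15 = 3825.
∂h/∂x = [(-0.9)·35 − (-0.6)·15] / 3825 = -0.005882
∂h/∂y = [165·(-0.6) − 130·(-0.9)] / 3825 = +0.004706
|∇h| = √(-0.005882² + 0.004706²) = 0.007533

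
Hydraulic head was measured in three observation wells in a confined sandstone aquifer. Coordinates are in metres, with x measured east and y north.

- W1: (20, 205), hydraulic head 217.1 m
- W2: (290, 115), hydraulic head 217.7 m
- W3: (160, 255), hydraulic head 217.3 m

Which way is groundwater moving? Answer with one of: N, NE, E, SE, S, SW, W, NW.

NW

Differences from W1: to W2 (Δx, Δy, Δh) = (270, -90, +0.6); to W3 = (140, 50, +0.2).
Solve a·Δx + b·Δy = Δh: det = 270·50 − 140·(-90) = 26100.
∂h/∂x = [(+0.6)·50 − (+0.2)·(-90)] / 26100 = +0.001839
∂h/∂y = [270·(+0.2) − 140·(+0.6)] / 26100 = -0.001149
Flow = −∇h = (-0.001839 east, +0.001149 north), which points northwest.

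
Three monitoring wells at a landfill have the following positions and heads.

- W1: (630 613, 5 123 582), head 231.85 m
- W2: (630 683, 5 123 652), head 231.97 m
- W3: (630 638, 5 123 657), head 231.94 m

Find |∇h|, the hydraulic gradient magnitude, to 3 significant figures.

Three-point gradient (reference W1): Δ to W2 = (70, 70, +0.12), Δ to W3 = (25, 75, +0.09).
∂h/∂x = +0.0007714, ∂h/∂y = +0.0009429 (det = 3500).
|∇h| = √(0.0007714² + 0.0009429²) = 0.001218

0.00122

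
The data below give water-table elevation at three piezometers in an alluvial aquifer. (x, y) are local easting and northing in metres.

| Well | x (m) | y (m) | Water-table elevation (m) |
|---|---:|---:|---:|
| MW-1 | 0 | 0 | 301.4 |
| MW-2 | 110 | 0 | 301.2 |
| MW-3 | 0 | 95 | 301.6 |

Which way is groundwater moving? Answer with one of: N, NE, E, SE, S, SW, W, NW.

SE

∂h/∂x = (301.2 − 301.4) / (110 − 0) = -0.001818
∂h/∂y = (301.6 − 301.4) / (95 − 0) = +0.002105
Flow = −∇h = (+0.001818 east, -0.002105 north), which points southeast.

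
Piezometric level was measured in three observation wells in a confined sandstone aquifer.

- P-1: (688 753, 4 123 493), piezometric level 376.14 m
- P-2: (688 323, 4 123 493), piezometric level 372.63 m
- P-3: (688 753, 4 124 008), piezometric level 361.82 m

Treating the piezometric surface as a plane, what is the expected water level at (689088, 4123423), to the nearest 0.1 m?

380.8 m

∂h/∂x = (372.63 − 376.14) / (688323 − 688753) = +0.008163
∂h/∂y = (361.82 − 376.14) / (4124008 − 4123493) = -0.02781
h(689088, 4123423) = 376.14 + (+0.008163)·(335) + (-0.02781)·(-70) = 376.14 +2.735 +1.946 = 380.821 m.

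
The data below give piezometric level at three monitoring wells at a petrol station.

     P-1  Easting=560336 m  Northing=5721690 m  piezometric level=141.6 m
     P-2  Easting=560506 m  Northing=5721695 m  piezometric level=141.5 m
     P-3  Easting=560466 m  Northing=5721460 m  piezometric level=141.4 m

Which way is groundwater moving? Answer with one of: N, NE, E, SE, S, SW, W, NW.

SE

Differences from P-1: to P-2 (Δx, Δy, Δh) = (170, 5, -0.1); to P-3 = (130, -230, -0.2).
Determinant of the coordinate differences = 170·(-230) − 130·5 = -39750.
∂h/∂x = [(-0.1)·(-230) − (-0.2)·5] / -39750 = -0.0006038
∂h/∂y = [170·(-0.2) − 130·(-0.1)] / -39750 = +0.0005283
Flow = −∇h = (+0.0006038 east, -0.0005283 north), which points southeast.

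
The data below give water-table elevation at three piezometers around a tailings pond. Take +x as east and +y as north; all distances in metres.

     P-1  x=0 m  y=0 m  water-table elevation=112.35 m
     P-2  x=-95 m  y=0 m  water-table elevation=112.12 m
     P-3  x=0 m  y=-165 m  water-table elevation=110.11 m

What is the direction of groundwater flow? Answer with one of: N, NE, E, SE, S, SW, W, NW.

S

∂h/∂x = (112.12 − 112.35) / (-95 − 0) = +0.002421
∂h/∂y = (110.11 − 112.35) / (-165 − 0) = +0.01358
Flow = −∇h = (-0.002421 east, -0.01358 north), which points south.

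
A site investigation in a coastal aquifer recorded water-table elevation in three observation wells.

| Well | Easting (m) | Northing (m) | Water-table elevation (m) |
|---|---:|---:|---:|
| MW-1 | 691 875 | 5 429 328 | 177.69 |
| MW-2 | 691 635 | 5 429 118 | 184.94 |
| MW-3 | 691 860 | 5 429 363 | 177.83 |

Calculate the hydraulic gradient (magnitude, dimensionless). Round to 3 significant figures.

Differences from MW-1: to MW-2 (Δx, Δy, Δh) = (-240, -210, +7.25); to MW-3 = (-15, 35, +0.14).
Determinant of the coordinate differences = (-240)·35 − (-15)·(-210) = -11550.
∂h/∂x = [(+7.25)·35 − (+0.14)·(-210)] / -11550 = -0.02452
∂h/∂y = [(-240)·(+0.14) − (-15)·(+7.25)] / -11550 = -0.006506
|∇h| = √(-0.02452² + -0.006506²) = 0.02537

0.0254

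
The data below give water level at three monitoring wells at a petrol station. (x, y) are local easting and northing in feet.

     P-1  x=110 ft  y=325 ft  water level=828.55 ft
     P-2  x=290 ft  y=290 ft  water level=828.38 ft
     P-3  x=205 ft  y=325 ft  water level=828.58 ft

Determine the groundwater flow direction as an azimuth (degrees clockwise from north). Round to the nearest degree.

183°

With h = a·x + b·y + c and P-1 as origin, the differences give:
  180·a + (-35)·b = -0.17
  95·a + 0·b = +0.03
Eliminate b (×0 and ×(-35), subtract): 3325·a = 1.050 → a = ∂h/∂x = +0.0003158
Back-substitute: b = ∂h/∂y = +0.006481.
Flow direction (−∇h) has components (-0.0003158 E, -0.006481 N).
Azimuth = atan2(E, N) = atan2(-0.0003158, -0.006481) = 182.8° ≈ 183°.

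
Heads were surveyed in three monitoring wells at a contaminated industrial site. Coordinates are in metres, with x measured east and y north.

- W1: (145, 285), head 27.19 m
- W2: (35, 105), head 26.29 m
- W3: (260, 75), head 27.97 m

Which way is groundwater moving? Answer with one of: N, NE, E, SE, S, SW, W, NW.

W

With h = a·x + b·y + c and W1 as origin, the differences give:
  (-110)·a + (-180)·b = -0.90
  115·a + (-210)·b = +0.78
Eliminate b (×(-210) and ×(-180), subtract): 43800·a = 329.400 → a = ∂h/∂x = +0.007521
Back-substitute: b = ∂h/∂y = +0.0004041.
Flow = −∇h = (-0.007521 east, -0.0004041 north), which points west.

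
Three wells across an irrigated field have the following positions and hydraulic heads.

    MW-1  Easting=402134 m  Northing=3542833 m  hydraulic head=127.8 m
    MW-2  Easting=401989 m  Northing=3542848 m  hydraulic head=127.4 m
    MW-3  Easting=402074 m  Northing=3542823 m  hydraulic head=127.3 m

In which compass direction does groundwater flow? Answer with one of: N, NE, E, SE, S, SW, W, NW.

Three-point gradient (reference MW-1): Δ to MW-2 = (-145, 15, -0.4), Δ to MW-3 = (-60, -10, -0.5).
∂h/∂x = +0.004894, ∂h/∂y = +0.02064 (det = 2350).
Flow = −∇h = (-0.004894 east, -0.02064 north), which points south.

S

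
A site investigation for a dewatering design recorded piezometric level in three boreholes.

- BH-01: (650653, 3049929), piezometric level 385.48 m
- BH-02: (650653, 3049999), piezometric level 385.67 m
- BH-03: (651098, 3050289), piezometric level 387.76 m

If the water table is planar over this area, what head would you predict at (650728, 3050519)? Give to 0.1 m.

387.3 m

Taking BH-01 as reference: BH-02−BH-01 = (0, 70, +0.19); BH-03−BH-01 = (445, 360, +2.28).
Solve a·Δx + b·Δy = Δh: det = 0·360 − 445·70 = -31150.
∂h/∂x = [(+0.19)·360 − (+2.28)·70] / -31150 = +0.002928
∂h/∂y = [0·(+2.28) − 445·(+0.19)] / -31150 = +0.002714
h(650728, 3050519) = 385.48 + (+0.002928)·(75) + (+0.002714)·(590) = 385.48 +0.220 +1.601 = 387.301 m.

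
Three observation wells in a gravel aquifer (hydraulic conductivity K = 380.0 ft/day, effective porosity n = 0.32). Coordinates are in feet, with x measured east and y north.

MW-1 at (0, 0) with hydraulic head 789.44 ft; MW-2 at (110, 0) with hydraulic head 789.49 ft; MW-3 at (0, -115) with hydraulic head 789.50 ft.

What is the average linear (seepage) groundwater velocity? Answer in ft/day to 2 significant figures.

∂h/∂x = (789.49 − 789.44) / (110 − 0) = +0.0004545
∂h/∂y = (789.50 − 789.44) / (-115 − 0) = -0.0005217
|∇h| = √(0.0004545² + -0.0005217²) = 0.0006919
Seepage velocity v = K·i/n = 380.0 × 0.0006919 / 0.32 = 0.8216 ft/day.

0.82 ft/day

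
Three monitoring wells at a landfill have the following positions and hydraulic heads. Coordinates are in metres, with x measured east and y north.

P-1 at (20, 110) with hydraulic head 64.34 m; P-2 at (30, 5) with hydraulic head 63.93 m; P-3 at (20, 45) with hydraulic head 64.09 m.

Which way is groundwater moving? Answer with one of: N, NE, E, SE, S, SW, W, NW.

S

With h = a·x + b·y + c and P-1 as origin, the differences give:
  10·a + (-105)·b = -0.41
  0·a + (-65)·b = -0.25
Eliminate b (×(-65) and ×(-105), subtract): -650·a = 0.400 → a = ∂h/∂x = -0.0006154
Back-substitute: b = ∂h/∂y = +0.003846.
Flow = −∇h = (+0.0006154 east, -0.003846 north), which points south.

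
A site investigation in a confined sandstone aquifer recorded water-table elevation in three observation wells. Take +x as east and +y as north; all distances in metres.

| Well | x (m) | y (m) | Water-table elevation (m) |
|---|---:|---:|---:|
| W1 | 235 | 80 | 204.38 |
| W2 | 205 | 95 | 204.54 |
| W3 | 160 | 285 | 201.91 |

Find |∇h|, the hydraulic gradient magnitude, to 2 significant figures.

0.022

With h = a·x + b·y + c and W1 as origin, the differences give:
  (-30)·a + 15·b = +0.16
  (-75)·a + 205·b = -2.47
Eliminate b (×205 and ×15, subtract): -5025·a = 69.850 → a = ∂h/∂x = -0.01390
Back-substitute: b = ∂h/∂y = -0.01713.
|∇h| = √(-0.01390² + -0.01713²) = 0.02206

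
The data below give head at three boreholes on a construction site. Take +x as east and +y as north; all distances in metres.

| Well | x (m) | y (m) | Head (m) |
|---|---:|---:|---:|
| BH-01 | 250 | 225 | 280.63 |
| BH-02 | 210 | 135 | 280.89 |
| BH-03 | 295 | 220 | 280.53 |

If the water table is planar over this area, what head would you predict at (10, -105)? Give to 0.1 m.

With h = a·x + b·y + c and BH-01 as origin, the differences give:
  (-40)·a + (-90)·b = +0.26
  45·a + (-5)·b = -0.10
Eliminate b (×(-5) and ×(-90), subtract): 4250·a = -10.300 → a = ∂h/∂x = -0.002424
Back-substitute: b = ∂h/∂y = -0.001812.
h(10, -105) = 280.63 + (-0.002424)·(-240) + (-0.001812)·(-330) = 280.63 +0.582 +0.598 = 281.810 m.

281.8 m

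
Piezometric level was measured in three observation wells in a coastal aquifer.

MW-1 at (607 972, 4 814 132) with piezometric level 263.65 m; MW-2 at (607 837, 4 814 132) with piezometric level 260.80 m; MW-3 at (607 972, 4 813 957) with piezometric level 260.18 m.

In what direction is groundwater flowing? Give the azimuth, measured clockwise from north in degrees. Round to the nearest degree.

∂h/∂x = (260.80 − 263.65) / (607837 − 607972) = +0.02111
∂h/∂y = (260.18 − 263.65) / (4813957 − 4814132) = +0.01983
Flow direction (−∇h) has components (-0.02111 E, -0.01983 N).
Azimuth = atan2(E, N) = atan2(-0.02111, -0.01983) = 226.8° ≈ 227°.

227°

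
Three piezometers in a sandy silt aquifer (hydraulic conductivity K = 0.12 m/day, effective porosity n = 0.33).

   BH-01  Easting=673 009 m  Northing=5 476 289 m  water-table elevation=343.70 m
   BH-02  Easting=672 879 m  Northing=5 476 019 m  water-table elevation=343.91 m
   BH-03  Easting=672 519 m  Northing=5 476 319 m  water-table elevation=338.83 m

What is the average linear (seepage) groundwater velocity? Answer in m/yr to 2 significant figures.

Taking BH-01 as reference: BH-02−BH-01 = (-130, -270, +0.21); BH-03−BH-01 = (-490, 30, -4.87).
Determinant of the coordinate differences = (-130)·30 − (-490)·(-270) = -136200.
∂h/∂x = [(+0.21)·30 − (-4.87)·(-270)] / -136200 = +0.009608
∂h/∂y = [(-130)·(-4.87) − (-490)·(+0.21)] / -136200 = -0.005404
|∇h| = √(0.009608² + -0.005404²) = 0.01102
Seepage velocity v = K·i/n = 0.12 × 0.01102 / 0.33 = 0.004007 m/day = 1.464 m/yr.

1.5 m/yr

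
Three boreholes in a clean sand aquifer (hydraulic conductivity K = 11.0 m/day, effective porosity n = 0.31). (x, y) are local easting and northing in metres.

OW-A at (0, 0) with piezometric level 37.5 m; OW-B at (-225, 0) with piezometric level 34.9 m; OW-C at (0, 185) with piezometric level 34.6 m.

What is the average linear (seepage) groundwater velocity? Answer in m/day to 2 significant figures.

0.69 m/day

∂h/∂x = (34.9 − 37.5) / (-225 − 0) = +0.01156
∂h/∂y = (34.6 − 37.5) / (185 − 0) = -0.01568
|∇h| = √(0.01156² + -0.01568²) = 0.01948
Seepage velocity v = K·i/n = 11.0 × 0.01948 / 0.31 = 0.6912 m/day.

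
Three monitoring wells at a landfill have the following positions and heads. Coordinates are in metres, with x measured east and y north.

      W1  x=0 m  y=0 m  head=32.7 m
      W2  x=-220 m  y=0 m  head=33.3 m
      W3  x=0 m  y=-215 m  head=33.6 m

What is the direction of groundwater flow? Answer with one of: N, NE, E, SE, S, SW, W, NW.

NE

∂h/∂x = (33.3 − 32.7) / (-220 − 0) = -0.002727
∂h/∂y = (33.6 − 32.7) / (-215 − 0) = -0.004186
Flow = −∇h = (+0.002727 east, +0.004186 north), which points northeast.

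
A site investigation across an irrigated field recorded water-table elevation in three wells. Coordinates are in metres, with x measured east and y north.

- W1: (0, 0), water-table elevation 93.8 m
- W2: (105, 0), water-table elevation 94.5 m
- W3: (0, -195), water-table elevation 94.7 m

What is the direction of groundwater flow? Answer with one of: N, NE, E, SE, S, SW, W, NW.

NW

∂h/∂x = (94.5 − 93.8) / (105 − 0) = +0.006667
∂h/∂y = (94.7 − 93.8) / (-195 − 0) = -0.004615
Flow = −∇h = (-0.006667 east, +0.004615 north), which points northwest.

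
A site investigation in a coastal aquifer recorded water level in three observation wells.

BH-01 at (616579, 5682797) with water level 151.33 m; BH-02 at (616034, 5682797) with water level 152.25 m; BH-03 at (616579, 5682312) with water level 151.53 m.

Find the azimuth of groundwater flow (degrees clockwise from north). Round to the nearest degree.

076°

∂h/∂x = (152.25 − 151.33) / (616034 − 616579) = -0.001688
∂h/∂y = (151.53 − 151.33) / (5682312 − 5682797) = -0.0004124
Flow direction (−∇h) has components (+0.001688 E, +0.0004124 N).
Azimuth = atan2(E, N) = atan2(+0.001688, +0.0004124) = 76.3° ≈ 076°.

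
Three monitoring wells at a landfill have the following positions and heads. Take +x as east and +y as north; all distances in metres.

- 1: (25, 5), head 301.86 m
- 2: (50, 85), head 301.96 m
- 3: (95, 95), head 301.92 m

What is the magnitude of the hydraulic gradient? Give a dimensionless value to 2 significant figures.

0.0021

Three-point gradient (reference 1): Δ to 2 = (25, 80, +0.10), Δ to 3 = (70, 90, +0.06).
∂h/∂x = -0.001254, ∂h/∂y = +0.001642 (det = -3350).
|∇h| = √(-0.001254² + 0.001642²) = 0.002066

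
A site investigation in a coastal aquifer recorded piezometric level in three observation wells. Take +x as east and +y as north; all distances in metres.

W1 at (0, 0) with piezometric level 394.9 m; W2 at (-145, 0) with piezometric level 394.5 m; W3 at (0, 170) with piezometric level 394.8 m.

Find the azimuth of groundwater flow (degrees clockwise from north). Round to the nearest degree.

282°

∂h/∂x = (394.5 − 394.9) / (-145 − 0) = +0.002759
∂h/∂y = (394.8 − 394.9) / (170 − 0) = -0.0005882
Flow direction (−∇h) has components (-0.002759 E, +0.0005882 N).
Azimuth = atan2(E, N) = atan2(-0.002759, +0.0005882) = 282.0° ≈ 282°.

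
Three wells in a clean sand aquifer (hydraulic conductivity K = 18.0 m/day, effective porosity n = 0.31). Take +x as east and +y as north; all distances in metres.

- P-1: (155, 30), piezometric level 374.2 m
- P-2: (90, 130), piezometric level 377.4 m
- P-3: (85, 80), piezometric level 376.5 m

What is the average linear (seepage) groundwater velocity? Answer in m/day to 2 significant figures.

Differences from P-1: to P-2 (Δx, Δy, Δh) = (-65, 100, +3.2); to P-3 = (-70, 50, +2.3).
Determinant of the coordinate differences = (-65)·50 − (-70)·100 = 3750.
∂h/∂x = [(+3.2)·50 − (+2.3)·100] / 3750 = -0.01867
∂h/∂y = [(-65)·(+2.3) − (-70)·(+3.2)] / 3750 = +0.01987
|∇h| = √(-0.01867² + 0.01987²) = 0.02727
Seepage velocity v = K·i/n = 18.0 × 0.02727 / 0.31 = 1.583 m/day.

1.6 m/day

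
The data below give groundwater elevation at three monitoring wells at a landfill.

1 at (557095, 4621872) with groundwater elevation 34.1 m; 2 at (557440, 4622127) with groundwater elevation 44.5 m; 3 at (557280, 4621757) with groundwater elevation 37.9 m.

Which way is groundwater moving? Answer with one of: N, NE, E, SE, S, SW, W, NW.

W

Differences from 1: to 2 (Δx, Δy, Δh) = (345, 255, +10.4); to 3 = (185, -115, +3.8).
Solve a·Δx + b·Δy = Δh: det = 345·(-115) − 185·255 = -86850.
∂h/∂x = [(+10.4)·(-115) − (+3.8)·255] / -86850 = +0.02493
∂h/∂y = [345·(+3.8) − 185·(+10.4)] / -86850 = +0.007058
Flow = −∇h = (-0.02493 east, -0.007058 north), which points west.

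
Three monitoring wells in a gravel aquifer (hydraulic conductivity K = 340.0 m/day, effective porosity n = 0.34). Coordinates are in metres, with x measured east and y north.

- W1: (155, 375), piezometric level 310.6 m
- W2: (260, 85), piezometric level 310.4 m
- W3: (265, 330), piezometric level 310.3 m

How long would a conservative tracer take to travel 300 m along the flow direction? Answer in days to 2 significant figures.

100 days

With h = a·x + b·y + c and W1 as origin, the differences give:
  105·a + (-290)·b = -0.2
  110·a + (-45)·b = -0.3
Eliminate b (×(-45) and ×(-290), subtract): 27175·a = -78.00 → a = ∂h/∂x = -0.002870
Back-substitute: b = ∂h/∂y = -0.0003496.
|∇h| = √(-0.002870² + -0.0003496²) = 0.002891
Seepage velocity v = K·i/n = 340.0 × 0.002891 / 0.34 = 2.891 m/day.
t = 300 / 2.891 = 103.8 days.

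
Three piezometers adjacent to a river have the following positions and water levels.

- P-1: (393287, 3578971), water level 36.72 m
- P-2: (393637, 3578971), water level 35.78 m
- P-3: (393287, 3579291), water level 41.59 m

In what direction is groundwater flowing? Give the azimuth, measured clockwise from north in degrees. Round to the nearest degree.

∂h/∂x = (35.78 − 36.72) / (393637 − 393287) = -0.002686
∂h/∂y = (41.59 − 36.72) / (3579291 − 3578971) = +0.01522
Flow direction (−∇h) has components (+0.002686 E, -0.01522 N).
Azimuth = atan2(E, N) = atan2(+0.002686, -0.01522) = 170.0° ≈ 170°.

170°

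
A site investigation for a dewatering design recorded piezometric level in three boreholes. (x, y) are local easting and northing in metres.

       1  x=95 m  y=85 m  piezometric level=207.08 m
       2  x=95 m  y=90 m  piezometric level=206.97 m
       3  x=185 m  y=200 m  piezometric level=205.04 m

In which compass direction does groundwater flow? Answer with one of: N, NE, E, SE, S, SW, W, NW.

Three-point gradient (reference 1): Δ to 2 = (0, 5, -0.11), Δ to 3 = (90, 115, -2.04).
∂h/∂x = +0.005444, ∂h/∂y = -0.02200 (det = -450).
Flow = −∇h = (-0.005444 east, +0.02200 north), which points north.

N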